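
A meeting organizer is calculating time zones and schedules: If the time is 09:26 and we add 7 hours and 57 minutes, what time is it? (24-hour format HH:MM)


Start time: 09:26
Adding: 7 hours 57 minutes
Minutes: 26 + 57 = 83
Minute overflow: 83 >= 60, so carry 1 hour, minutes = 23
Hours: 9 + 7 + 1 = 17
Result: 17:23

17:23


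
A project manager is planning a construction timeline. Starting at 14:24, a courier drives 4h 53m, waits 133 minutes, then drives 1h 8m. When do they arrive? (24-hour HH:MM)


Depart: 14:24
Leg 1: +293 min -> 19:17
Layover: +133 min -> 21:30
Leg 2: +68 min -> 22:38
Total travel: 494 minutes = 8h 14m
Arrival: 22:38

22:38


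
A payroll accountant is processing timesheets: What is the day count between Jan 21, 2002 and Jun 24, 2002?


Start date: 2002-01-21
End date: 2002-06-24
Jan 2002: +11 days
Feb 2002: +28 days
Mar 2002: +31 days
... (3 more months)
Total: 154 days

154


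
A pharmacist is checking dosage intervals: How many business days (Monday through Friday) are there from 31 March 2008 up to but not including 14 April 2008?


Start: 2008-03-31 (Monday)
End (exclusive): 2008-04-14 (Monday)
Total calendar days: 14
Full weeks: 14 // 7 = 2 -> 10 weekdays
Remaining 0 days starting on Monday:
Total business days: 10 + 0 = 10

10


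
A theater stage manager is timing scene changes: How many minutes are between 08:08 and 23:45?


Start time: 08:08 = 488 minutes from midnight
End time: 23:45 = 1425 minutes from midnight
Difference: 1425 - 488 = 937 minutes
That is 15 hours and 37 minutes

937


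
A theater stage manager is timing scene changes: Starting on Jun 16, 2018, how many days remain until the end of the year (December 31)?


Start: June 16, 2018
End: December 31, 2018
Days left in June: 14
July: 31
August: 31
September: 30
October: 31
... plus remaining months
Sum of remaining months: 184
Total: 14 + 184 = 198

198


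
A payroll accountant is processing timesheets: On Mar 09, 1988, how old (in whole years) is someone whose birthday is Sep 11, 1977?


Birth: 1977-09-11
Reference: 1988-03-09
Year difference: 1988 - 1977 = 11
Has birthday (09-11) occurred by 03-09? No
Birthday not yet reached this year -> subtract 1
Age in full years: 10

10


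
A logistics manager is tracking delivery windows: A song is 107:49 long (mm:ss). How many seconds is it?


Minutes: 107
Extra seconds: 49
Seconds per minute: 60
Minutes to seconds: 107 x 60 = 6420
Total: 6420 + 49 = 6469

6469


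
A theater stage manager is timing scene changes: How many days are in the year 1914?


Year: 1914
Check leap year rules:
Divisible by 4? No
1914 is not a leap year
Days: 365

365


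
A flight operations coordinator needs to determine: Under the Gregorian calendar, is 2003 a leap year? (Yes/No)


Year: 2003
Divisible by 4? 2003 / 4 = 500.75 -> No
Not divisible by 4, so NOT a leap year

No


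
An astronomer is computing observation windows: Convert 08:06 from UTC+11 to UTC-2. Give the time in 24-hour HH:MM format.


Local time: 08:06 at UTC+11 (offset 11h)
Target zone: UTC-2 (offset -2h)
Difference: -2 - (11) = -13 hours
Calculation: 8 + (-13) = -5
Wraparound: (-5) mod 24 = 19
Result: 19:06

19:06


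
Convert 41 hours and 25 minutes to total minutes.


Hours: 41
Minutes: 25
Convert hours to minutes: 41 x 60 = 2460
Add remaining minutes: 2460 + 25 = 2485

2485


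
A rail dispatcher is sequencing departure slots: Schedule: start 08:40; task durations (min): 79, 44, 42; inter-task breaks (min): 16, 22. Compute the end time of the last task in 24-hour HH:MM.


Start: 08:40 = 520 min from midnight
  after task 1 (79 min): 09:59
  after break (16 min): 10:15
  after task 2 (44 min): 10:59
  after break (22 min): 11:21
  after task 3 (42 min): 12:03
Total elapsed: 203 minutes
End time: 12:03

12:03


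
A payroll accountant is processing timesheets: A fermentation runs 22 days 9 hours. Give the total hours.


Days: 22
Extra hours: 9
Hours per day: 24
Days to hours: 22 x 24 = 528
Total: 528 + 9 = 537

537


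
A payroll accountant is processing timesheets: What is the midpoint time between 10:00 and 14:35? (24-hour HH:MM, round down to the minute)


Start time: 10:00 = 600 minutes from midnight
End time: 14:35 = 875 minutes from midnight
Sum: 600 + 875 = 1475
Midpoint: 1475 / 2 = 737 minutes
Convert: 737 / 60 = 12 hours, 17 minutes
Result: 12:17

12:17


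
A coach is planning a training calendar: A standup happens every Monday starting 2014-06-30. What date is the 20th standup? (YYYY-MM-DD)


First occurrence: 2014-06-30 (occurrence 1)
Each occurrence is 7 days after the previous.
Occurrence 20 is 19 weeks after the first.
19 weeks = 133 days
2014-06-30 + 133 days = 2014-11-10

2014-11-10


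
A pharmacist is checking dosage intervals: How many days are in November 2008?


Month: November
Year: 2008
November is a 30-day month
Total: 30 days

30


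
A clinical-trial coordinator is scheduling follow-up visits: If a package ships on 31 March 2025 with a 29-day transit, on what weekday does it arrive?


Start: 2025-03-31 (Monday)
Step 1 - find target date: add 29 days
  2025-03-31 + 29 days = 2025-04-29
Step 2 - day of week:
  29 mod 7 = 1
  Monday + 1 days -> Tuesday
Result: Tuesday (2025-04-29)

Tuesday


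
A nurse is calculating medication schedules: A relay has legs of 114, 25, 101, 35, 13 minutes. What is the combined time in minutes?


Durations: 114, 25, 101, 35, 13
Running sum: 114
+ 25 = 139
+ 101 = 240
+ 35 = 275
+ 13 = 288
Total duration: 288 minutes
That is 4 hours and 48 minutes

288


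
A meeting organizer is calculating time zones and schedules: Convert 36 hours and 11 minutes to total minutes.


Hours: 36
Extra minutes: 11
Minutes per hour: 60
Hours to minutes: 36 x 60 = 2160
Total: 2160 + 11 = 2171

2171


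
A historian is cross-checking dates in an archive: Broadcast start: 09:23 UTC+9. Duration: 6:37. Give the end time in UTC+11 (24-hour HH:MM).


Start: 09:23 in UTC+9
Step 1 - add duration:
  minutes: 23 + 37 = 60 (carry 1h)
  hours: 9 + 6 + 1 = 16
  end in UTC+9: 16:00
Step 2 - convert UTC+9 -> UTC+11:
  offset difference: 11 - (9) = 2 hours
  16 + (2) = 18 -> mod 24 = 18
Result: 18:00 in UTC+11

18:00


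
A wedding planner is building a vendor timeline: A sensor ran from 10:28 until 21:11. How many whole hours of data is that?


Start: 10:28
End: 21:11
Hour difference: 21 - 10 = 11 hours
Minute difference: 11 - 28 = -17 minutes
Total minutes: 643
Complete hours: 643 / 60 = 10 (remainder 43)

10


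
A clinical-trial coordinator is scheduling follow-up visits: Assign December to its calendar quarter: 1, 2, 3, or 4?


Month: December (month 12)
Q1: January-March (months 1-3)
Q2: April-June (months 4-6)
Q3: July-September (months 7-9)
Q4: October-December (months 10-12)
Month 12 falls in Q4

4


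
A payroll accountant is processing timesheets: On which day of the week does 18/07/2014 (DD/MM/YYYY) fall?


Date: 2014-07-18
January 1, 2014 is a Wednesday
Day of year: 199
Offset from Jan 1: 198 days
198 mod 7 = 2
Result: Friday

Friday


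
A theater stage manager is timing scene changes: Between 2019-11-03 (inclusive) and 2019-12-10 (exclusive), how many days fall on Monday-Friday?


Start: 2019-11-03 (Sunday)
End (exclusive): 2019-12-10 (Tuesday)
Total calendar days: 37
Full weeks: 37 // 7 = 5 -> 25 weekdays
Remaining 2 days starting on Sunday:
  Sun(-), Mon(w) -> 1 weekdays
Total business days: 25 + 1 = 26

26


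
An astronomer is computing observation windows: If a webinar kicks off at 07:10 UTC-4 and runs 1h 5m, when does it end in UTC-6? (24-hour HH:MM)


Start: 07:10 in UTC-4
Step 1 - add duration:
  minutes: 10 + 5 = 15
  hours: 7 + 1 + 0 = 8
  end in UTC-4: 08:15
Step 2 - convert UTC-4 -> UTC-6:
  offset difference: -6 - (-4) = -2 hours
  8 + (-2) = 6 -> mod 24 = 6
Result: 06:15 in UTC-6

06:15


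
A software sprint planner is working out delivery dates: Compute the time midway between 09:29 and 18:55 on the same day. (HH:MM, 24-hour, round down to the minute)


Start time: 09:29 = 569 minutes from midnight
End time: 18:55 = 1135 minutes from midnight
Sum: 569 + 1135 = 1704
Midpoint: 1704 / 2 = 852 minutes
Convert: 852 / 60 = 14 hours, 12 minutes
Result: 14:12

14:12


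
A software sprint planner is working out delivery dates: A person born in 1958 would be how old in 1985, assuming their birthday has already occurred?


Birth year: 1958
Current year: 1985
Age = current year - birth year
Age = 1985 - 1958 = 27

27


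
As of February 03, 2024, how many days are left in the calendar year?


Start: February 03, 2024
End: December 31, 2024
Days left in February: 26
March: 31
April: 30
May: 31
June: 30
... plus remaining months
Sum of remaining months: 306
Total: 26 + 306 = 332

332


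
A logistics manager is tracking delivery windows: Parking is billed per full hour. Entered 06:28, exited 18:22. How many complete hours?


Start: 06:28
End: 18:22
Hour difference: 18 - 6 = 12 hours
Minute difference: 22 - 28 = -6 minutes
Total minutes: 714
Complete hours: 714 / 60 = 11 (remainder 54)

11


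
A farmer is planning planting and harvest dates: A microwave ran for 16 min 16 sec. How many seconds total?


Minutes: 16
Extra seconds: 16
Seconds per minute: 60
Minutes to seconds: 16 x 60 = 960
Total: 960 + 16 = 976

976


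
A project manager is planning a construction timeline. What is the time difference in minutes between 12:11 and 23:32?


Start time: 12:11 = 731 minutes from midnight
End time: 23:32 = 1412 minutes from midnight
Difference: 1412 - 731 = 681 minutes
That is 11 hours and 21 minutes

681


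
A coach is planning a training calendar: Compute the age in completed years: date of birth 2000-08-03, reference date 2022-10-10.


Birth: 2000-08-03
Reference: 2022-10-10
Year difference: 2022 - 2000 = 22
Has birthday (08-03) occurred by 10-10? Yes
Age in full years: 22

22


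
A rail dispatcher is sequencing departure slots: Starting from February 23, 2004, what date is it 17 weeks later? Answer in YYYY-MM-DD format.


Start: 2004-02-23
Weeks to add: 17
Convert to days: 17 x 7 = 119 days
Add 119 days to 2004-02-23
Result: 2004-06-21

2004-06-21


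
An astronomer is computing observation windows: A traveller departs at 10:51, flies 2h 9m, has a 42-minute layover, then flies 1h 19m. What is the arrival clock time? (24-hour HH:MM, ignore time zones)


Depart: 10:51
Leg 1: +129 min -> 13:00
Layover: +42 min -> 13:42
Leg 2: +79 min -> 15:01
Total travel: 250 minutes = 4h 10m
Arrival: 15:01

15:01


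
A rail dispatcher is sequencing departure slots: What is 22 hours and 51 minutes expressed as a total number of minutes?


Hours: 22
Minutes: 51
Convert hours to minutes: 22 x 60 = 1320
Add remaining minutes: 1320 + 51 = 1371

1371


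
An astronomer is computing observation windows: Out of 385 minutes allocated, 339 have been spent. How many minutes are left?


Total budget: 385 minutes
Time used: 339 minutes
Remaining: 385 - 339 = 46 minutes
Percent used: 88.1%
Percent remaining: 11.9%

46


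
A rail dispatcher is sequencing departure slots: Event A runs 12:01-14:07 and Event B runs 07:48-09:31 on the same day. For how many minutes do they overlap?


Interval A: [721, 847] minutes from midnight
Interval B: [468, 571] minutes from midnight
Overlap start = max(721, 468) = 721
Overlap end = min(847, 571) = 571
End <= start, so the intervals do not overlap: 0 minutes

0


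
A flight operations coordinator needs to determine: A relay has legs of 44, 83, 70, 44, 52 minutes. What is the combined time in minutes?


Durations: 44, 83, 70, 44, 52
Running sum: 44
+ 83 = 127
+ 70 = 197
+ 44 = 241
+ 52 = 293
Total duration: 293 minutes
That is 4 hours and 53 minutes

293


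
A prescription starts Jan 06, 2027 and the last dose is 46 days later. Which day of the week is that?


Start: 2027-01-06 (Wednesday)
Step 1 - find target date: add 46 days
  2027-01-06 + 46 days = 2027-02-21
Step 2 - day of week:
  46 mod 7 = 4
  Wednesday + 4 days -> Sunday
Result: Sunday (2027-02-21)

Sunday


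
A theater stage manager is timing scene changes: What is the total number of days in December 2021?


Month: December
Year: 2021
December is a 31-day month
Total: 31 days

31


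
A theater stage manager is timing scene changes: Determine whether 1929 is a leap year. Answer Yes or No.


Year: 1929
Divisible by 4? 1929 / 4 = 482.25 -> No
Not divisible by 4, so NOT a leap year

No


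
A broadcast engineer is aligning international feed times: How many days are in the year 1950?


Year: 1950
Check leap year rules:
Divisible by 4? No
1950 is not a leap year
Days: 365

365


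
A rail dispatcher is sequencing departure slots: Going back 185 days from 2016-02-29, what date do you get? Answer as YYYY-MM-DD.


Start: 2016-02-29
Subtracting 185 days
Days already passed in February: 29
After going back through February: 156 more days to subtract
January 2016: 31 days, 125 remaining
December 2015: 31 days, 94 remaining
November 2015: 30 days, 64 remaining
October 2015: 31 days, 33 remaining
Result: 2015-08-28

2015-08-28


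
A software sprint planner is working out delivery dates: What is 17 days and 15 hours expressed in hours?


Days: 17
Extra hours: 15
Hours per day: 24
Days to hours: 17 x 24 = 408
Total: 408 + 15 = 423

423


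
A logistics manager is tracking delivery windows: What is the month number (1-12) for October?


Calendar month order:
9. September
10. October <--
11. November
October is month number 10

10


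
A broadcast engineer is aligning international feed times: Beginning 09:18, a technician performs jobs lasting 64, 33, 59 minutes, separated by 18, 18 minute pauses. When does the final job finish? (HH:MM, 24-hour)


Start: 09:18 = 558 min from midnight
  after task 1 (64 min): 10:22
  after break (18 min): 10:40
  after task 2 (33 min): 11:13
  after break (18 min): 11:31
  after task 3 (59 min): 12:30
Total elapsed: 192 minutes
End time: 12:30

12:30


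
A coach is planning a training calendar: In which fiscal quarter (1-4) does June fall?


Month: June (month 6)
Q1: January-March (months 1-3)
Q2: April-June (months 4-6)
Q3: July-September (months 7-9)
Q4: October-December (months 10-12)
Month 6 falls in Q2

2


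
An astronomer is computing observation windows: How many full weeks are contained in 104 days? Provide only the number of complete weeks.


Total days: 104
Days per week: 7
Division: 104 / 7 = 14 remainder 6
Complete weeks: 14
Remaining days: 6

14


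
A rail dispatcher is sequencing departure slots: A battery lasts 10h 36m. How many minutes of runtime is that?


Hours: 10
Extra minutes: 36
Minutes per hour: 60
Hours to minutes: 10 x 60 = 600
Total: 600 + 36 = 636

636


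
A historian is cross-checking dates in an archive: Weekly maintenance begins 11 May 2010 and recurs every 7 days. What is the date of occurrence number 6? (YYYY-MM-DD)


First occurrence: 2010-05-11 (occurrence 1)
Each occurrence is 7 days after the previous.
Occurrence 6 is 5 weeks after the first.
5 weeks = 35 days
2010-05-11 + 35 days = 2010-06-15

2010-06-15


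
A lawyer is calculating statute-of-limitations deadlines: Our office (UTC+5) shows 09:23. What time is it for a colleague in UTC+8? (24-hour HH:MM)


Local time: 09:23 at UTC+5 (offset 5h)
Target zone: UTC+8 (offset 8h)
Difference: 8 - (5) = 3 hours
Calculation: 9 + (3) = 12
Result: 12:23

12:23


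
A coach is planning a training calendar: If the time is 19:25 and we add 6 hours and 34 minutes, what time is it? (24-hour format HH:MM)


Start time: 19:25
Adding: 6 hours 34 minutes
Minutes: 25 + 34 = 59
Hours: 19 + 6 + 0 = 25
Hour wraparound: 25 mod 24 = 1
Result: 01:59

01:59


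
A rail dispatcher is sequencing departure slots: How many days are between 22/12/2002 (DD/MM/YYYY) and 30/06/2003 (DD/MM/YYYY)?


Start date: 2002-12-22
End date: 2003-06-30
Dec 2002: +10 days
Jan 2003: +31 days
Feb 2003: +28 days
... (4 more months)
Total: 190 days

190


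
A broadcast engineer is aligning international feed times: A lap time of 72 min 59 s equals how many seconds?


Minutes: 72
Seconds: 59
Convert minutes to seconds: 72 x 60 = 4320
Add remaining seconds: 4320 + 59 = 4379

4379


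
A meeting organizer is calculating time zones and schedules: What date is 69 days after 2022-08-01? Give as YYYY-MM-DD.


Start: 2022-08-01
Adding 69 days
Days remaining in August: 30
After August: 39 days still to add
September 2022: 30 days, 9 remaining
October 2022 has 31 days, need 9
Result: 2022-10-09

2022-10-09


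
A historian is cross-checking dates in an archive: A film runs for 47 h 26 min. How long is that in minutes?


Hours: 47
Minutes: 26
Convert hours to minutes: 47 x 60 = 2820
Add remaining minutes: 2820 + 26 = 2846

2846


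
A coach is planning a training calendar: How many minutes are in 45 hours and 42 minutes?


Hours: 45
Extra minutes: 42
Minutes per hour: 60
Hours to minutes: 45 x 60 = 2700
Total: 2700 + 42 = 2742

2742


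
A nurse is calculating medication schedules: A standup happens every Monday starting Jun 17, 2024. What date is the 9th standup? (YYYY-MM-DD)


First occurrence: 2024-06-17 (occurrence 1)
Each occurrence is 7 days after the previous.
Occurrence 9 is 8 weeks after the first.
8 weeks = 56 days
2024-06-17 + 56 days = 2024-08-12

2024-08-12


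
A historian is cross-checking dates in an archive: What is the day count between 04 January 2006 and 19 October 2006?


Start date: 2006-01-04
End date: 2006-10-19
Jan 2006: +28 days
Feb 2006: +28 days
Mar 2006: +31 days
... (7 more months)
Total: 288 days

288


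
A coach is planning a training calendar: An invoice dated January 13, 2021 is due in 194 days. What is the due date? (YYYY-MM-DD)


Start: 2021-01-13
Adding 194 days
Days remaining in January: 18
After January: 176 days still to add
February 2021: 28 days, 148 remaining
March 2021: 31 days, 117 remaining
April 2021: 30 days, 87 remaining
May 2021: 31 days, 56 remaining
Result: 2021-07-26

2021-07-26


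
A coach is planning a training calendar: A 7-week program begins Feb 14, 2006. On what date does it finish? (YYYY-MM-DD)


Start: 2006-02-14
Weeks to add: 7
Convert to days: 7 x 7 = 49 days
Add 49 days to 2006-02-14
Result: 2006-04-04

2006-04-04


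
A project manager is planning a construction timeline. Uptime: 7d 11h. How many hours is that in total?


Days: 7
Extra hours: 11
Hours per day: 24
Days to hours: 7 x 24 = 168
Total: 168 + 11 = 179

179


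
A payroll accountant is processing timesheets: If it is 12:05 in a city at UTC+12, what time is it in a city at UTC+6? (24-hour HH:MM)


Local time: 12:05 at UTC+12 (offset 12h)
Target zone: UTC+6 (offset 6h)
Difference: 6 - (12) = -6 hours
Calculation: 12 + (-6) = 6
Result: 06:05

06:05


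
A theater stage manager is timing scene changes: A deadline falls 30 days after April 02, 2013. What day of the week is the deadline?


Start: 2013-04-02 (Tuesday)
Step 1 - find target date: add 30 days
  2013-04-02 + 30 days = 2013-05-02
Step 2 - day of week:
  30 mod 7 = 2
  Tuesday + 2 days -> Thursday
Result: Thursday (2013-05-02)

Thursday


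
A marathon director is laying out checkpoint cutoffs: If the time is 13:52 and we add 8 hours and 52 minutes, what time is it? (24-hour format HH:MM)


Start time: 13:52
Adding: 8 hours 52 minutes
Minutes: 52 + 52 = 104
Minute overflow: 104 >= 60, so carry 1 hour, minutes = 44
Hours: 13 + 8 + 1 = 22
Result: 22:44

22:44


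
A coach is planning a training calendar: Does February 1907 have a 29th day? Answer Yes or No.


Year: 1907
Divisible by 4? 1907 / 4 = 476.75 -> No
Not divisible by 4, so NOT a leap year

No


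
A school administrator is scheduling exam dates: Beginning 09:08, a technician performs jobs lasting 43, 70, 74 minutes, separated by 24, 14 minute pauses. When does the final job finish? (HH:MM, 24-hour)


Start: 09:08 = 548 min from midnight
  after task 1 (43 min): 09:51
  after break (24 min): 10:15
  after task 2 (70 min): 11:25
  after break (14 min): 11:39
  after task 3 (74 min): 12:53
Total elapsed: 225 minutes
End time: 12:53

12:53


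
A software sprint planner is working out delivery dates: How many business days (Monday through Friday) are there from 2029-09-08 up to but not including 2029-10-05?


Start: 2029-09-08 (Saturday)
End (exclusive): 2029-10-05 (Friday)
Total calendar days: 27
Full weeks: 27 // 7 = 3 -> 15 weekdays
Remaining 6 days starting on Saturday:
  Sat(-), Sun(-), Mon(w), Tue(w), Wed(w), Thu(w) -> 4 weekdays
Total business days: 15 + 4 = 19

19


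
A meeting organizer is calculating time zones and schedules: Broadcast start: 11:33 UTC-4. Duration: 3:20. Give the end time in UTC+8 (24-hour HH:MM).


Start: 11:33 in UTC-4
Step 1 - add duration:
  minutes: 33 + 20 = 53
  hours: 11 + 3 + 0 = 14
  end in UTC-4: 14:53
Step 2 - convert UTC-4 -> UTC+8:
  offset difference: 8 - (-4) = 12 hours
  14 + (12) = 26 -> mod 24 = 2
Result: 02:53 in UTC+8

02:53


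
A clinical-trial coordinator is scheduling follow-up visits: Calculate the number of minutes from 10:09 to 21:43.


Start time: 10:09 = 609 minutes from midnight
End time: 21:43 = 1303 minutes from midnight
Difference: 1303 - 609 = 694 minutes
That is 11 hours and 34 minutes

694


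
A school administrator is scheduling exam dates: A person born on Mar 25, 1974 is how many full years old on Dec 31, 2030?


Birth: 1974-03-25
Reference: 2030-12-31
Year difference: 2030 - 1974 = 56
Has birthday (03-25) occurred by 12-31? Yes
Age in full years: 56

56


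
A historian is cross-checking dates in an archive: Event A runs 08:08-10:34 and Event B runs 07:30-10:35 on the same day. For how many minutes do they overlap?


Interval A: [488, 634] minutes from midnight
Interval B: [450, 635] minutes from midnight
Overlap start = max(488, 450) = 488
Overlap end = min(634, 635) = 634
Overlap = 634 - 488 = 146 minutes

146


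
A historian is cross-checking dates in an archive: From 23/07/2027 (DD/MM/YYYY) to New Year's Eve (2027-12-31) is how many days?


Start: July 23, 2027
End: December 31, 2027
Days left in July: 8
August: 31
September: 30
October: 31
November: 30
... plus remaining months
Sum of remaining months: 153
Total: 8 + 153 = 161

161


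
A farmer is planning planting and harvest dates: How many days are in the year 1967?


Year: 1967
Check leap year rules:
Divisible by 4? No
1967 is not a leap year
Days: 365

365


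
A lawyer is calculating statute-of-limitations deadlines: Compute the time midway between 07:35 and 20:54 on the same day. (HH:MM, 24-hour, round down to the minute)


Start time: 07:35 = 455 minutes from midnight
End time: 20:54 = 1254 minutes from midnight
Sum: 455 + 1254 = 1709
Midpoint: 1709 / 2 = 854 minutes
Convert: 854 / 60 = 14 hours, 14 minutes
Result: 14:14

14:14


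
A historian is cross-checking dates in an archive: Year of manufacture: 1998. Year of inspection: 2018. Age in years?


Birth year: 1998
Current year: 2018
Age = current year - birth year
Age = 2018 - 1998 = 20

20


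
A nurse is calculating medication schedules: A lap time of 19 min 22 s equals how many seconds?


Minutes: 19
Seconds: 22
Convert minutes to seconds: 19 x 60 = 1140
Add remaining seconds: 1140 + 22 = 1162

1162


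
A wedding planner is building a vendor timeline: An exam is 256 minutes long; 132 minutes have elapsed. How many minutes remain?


Total budget: 256 minutes
Time used: 132 minutes
Remaining: 256 - 132 = 124 minutes
Percent used: 51.6%
Percent remaining: 48.4%

124


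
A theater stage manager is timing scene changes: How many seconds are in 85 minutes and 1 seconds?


Minutes: 85
Extra seconds: 1
Seconds per minute: 60
Minutes to seconds: 85 x 60 = 5100
Total: 5100 + 1 = 5101

5101


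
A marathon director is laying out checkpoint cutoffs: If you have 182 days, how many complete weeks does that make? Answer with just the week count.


Total days: 182
Days per week: 7
Division: 182 / 7 = 26 remainder 0
Complete weeks: 26
Remaining days: 0

26


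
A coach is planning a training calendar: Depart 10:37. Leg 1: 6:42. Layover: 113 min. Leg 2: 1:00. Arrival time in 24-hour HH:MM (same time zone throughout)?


Depart: 10:37
Leg 1: +402 min -> 17:19
Layover: +113 min -> 19:12
Leg 2: +60 min -> 20:12
Total travel: 575 minutes = 9h 35m
Arrival: 20:12

20:12


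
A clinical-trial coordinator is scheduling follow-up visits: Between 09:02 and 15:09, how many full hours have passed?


Start: 09:02
End: 15:09
Hour difference: 15 - 9 = 6 hours
Minute difference: 9 - 2 = 7 minutes
Total minutes: 367
Complete hours: 367 / 60 = 6 (remainder 7)

6


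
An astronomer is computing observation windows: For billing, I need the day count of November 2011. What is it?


Month: November
Year: 2011
November is a 30-day month
Total: 30 days

30


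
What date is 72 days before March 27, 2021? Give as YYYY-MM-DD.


Start: 2021-03-27
Subtracting 72 days
Days already passed in March: 27
After going back through March: 45 more days to subtract
February 2021: 28 days, 17 remaining
January 2021 has 31 days, need 17
Result: 2021-01-14

2021-01-14


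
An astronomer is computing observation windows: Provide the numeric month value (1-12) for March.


Calendar month order:
2. February
3. March <--
4. April
March is month number 3

3


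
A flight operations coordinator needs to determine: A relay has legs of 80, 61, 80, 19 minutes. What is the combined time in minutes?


Durations: 80, 61, 80, 19
Running sum: 80
+ 61 = 141
+ 80 = 221
+ 19 = 240
Total duration: 240 minutes
That is 4 hours and 0 minutes

240


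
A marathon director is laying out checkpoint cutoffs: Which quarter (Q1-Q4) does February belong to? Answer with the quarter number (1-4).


Month: February (month 2)
Q1: January-March (months 1-3)
Q2: April-June (months 4-6)
Q3: July-September (months 7-9)
Q4: October-December (months 10-12)
Month 2 falls in Q1

1


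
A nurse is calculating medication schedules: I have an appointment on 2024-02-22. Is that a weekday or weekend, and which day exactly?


Date: 2024-02-22
January 1, 2024 is a Monday
Day of year: 53
Offset from Jan 1: 52 days
52 mod 7 = 3
Result: Thursday

Thursday


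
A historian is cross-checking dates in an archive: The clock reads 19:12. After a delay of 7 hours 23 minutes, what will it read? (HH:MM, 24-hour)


Start time: 19:12
Adding: 7 hours 23 minutes
Minutes: 12 + 23 = 35
Hours: 19 + 7 + 0 = 26
Hour wraparound: 26 mod 24 = 2
Result: 02:35

02:35


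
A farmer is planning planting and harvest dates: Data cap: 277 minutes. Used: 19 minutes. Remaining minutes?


Total budget: 277 minutes
Time used: 19 minutes
Remaining: 277 - 19 = 258 minutes
Percent used: 6.9%
Percent remaining: 93.1%

258


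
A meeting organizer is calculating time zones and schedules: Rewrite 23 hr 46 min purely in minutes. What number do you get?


Hours: 23
Extra minutes: 46
Minutes per hour: 60
Hours to minutes: 23 x 60 = 1380
Total: 1380 + 46 = 1426

1426


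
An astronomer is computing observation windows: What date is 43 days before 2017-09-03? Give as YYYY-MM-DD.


Start: 2017-09-03
Subtracting 43 days
Days already passed in September: 3
After going back through September: 40 more days to subtract
August 2017: 31 days, 9 remaining
July 2017 has 31 days, need 9
Result: 2017-07-22

2017-07-22


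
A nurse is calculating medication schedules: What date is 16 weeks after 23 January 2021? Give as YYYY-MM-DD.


Start: 2021-01-23
Weeks to add: 16
Convert to days: 16 x 7 = 112 days
Add 112 days to 2021-01-23
Result: 2021-05-15

2021-05-15


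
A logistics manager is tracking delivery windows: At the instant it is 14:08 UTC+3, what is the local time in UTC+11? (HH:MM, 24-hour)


Local time: 14:08 at UTC+3 (offset 3h)
Target zone: UTC+11 (offset 11h)
Difference: 11 - (3) = 8 hours
Calculation: 14 + (8) = 22
Result: 22:08

22:08


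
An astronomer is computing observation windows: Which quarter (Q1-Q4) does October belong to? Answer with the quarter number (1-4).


Month: October (month 10)
Q1: January-March (months 1-3)
Q2: April-June (months 4-6)
Q3: July-September (months 7-9)
Q4: October-December (months 10-12)
Month 10 falls in Q4

4


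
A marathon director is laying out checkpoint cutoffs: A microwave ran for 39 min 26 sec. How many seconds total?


Minutes: 39
Extra seconds: 26
Seconds per minute: 60
Minutes to seconds: 39 x 60 = 2340
Total: 2340 + 26 = 2366

2366


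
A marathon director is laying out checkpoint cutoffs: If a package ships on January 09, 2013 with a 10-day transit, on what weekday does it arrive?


Start: 2013-01-09 (Wednesday)
Step 1 - find target date: add 10 days
  2013-01-09 + 10 days = 2013-01-19
Step 2 - day of week:
  10 mod 7 = 3
  Wednesday + 3 days -> Saturday
Result: Saturday (2013-01-19)

Saturday


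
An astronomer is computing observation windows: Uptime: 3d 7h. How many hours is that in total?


Days: 3
Extra hours: 7
Hours per day: 24
Days to hours: 3 x 24 = 72
Total: 72 + 7 = 79

79


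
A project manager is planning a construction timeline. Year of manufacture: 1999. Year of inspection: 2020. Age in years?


Birth year: 1999
Current year: 2020
Age = current year - birth year
Age = 2020 - 1999 = 21

21


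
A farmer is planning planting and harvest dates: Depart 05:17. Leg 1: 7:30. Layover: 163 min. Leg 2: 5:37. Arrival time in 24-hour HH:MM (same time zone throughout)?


Depart: 05:17
Leg 1: +450 min -> 12:47
Layover: +163 min -> 15:30
Leg 2: +337 min -> 21:07
Total travel: 950 minutes = 15h 50m
Arrival: 21:07

21:07


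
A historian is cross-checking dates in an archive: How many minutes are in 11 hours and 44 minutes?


Hours: 11
Minutes: 44
Convert hours to minutes: 11 x 60 = 660
Add remaining minutes: 660 + 44 = 704

704


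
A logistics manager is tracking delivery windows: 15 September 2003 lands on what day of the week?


Date: 2003-09-15
January 1, 2003 is a Wednesday
Day of year: 258
Offset from Jan 1: 257 days
257 mod 7 = 5
Result: Monday

Monday


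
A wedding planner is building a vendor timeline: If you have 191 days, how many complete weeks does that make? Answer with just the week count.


Total days: 191
Days per week: 7
Division: 191 / 7 = 27 remainder 2
Complete weeks: 27
Remaining days: 2

27


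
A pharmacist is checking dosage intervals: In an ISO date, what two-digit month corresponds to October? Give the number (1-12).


Calendar month order:
9. September
10. October <--
11. November
October is month number 10

10


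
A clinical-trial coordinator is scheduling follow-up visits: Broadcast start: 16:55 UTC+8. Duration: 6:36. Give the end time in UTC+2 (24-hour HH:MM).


Start: 16:55 in UTC+8
Step 1 - add duration:
  minutes: 55 + 36 = 91 (carry 1h)
  hours: 16 + 6 + 1 = 23
  end in UTC+8: 23:31
Step 2 - convert UTC+8 -> UTC+2:
  offset difference: 2 - (8) = -6 hours
  23 + (-6) = 17 -> mod 24 = 17
Result: 17:31 in UTC+2

17:31


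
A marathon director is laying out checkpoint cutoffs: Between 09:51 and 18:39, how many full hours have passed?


Start: 09:51
End: 18:39
Hour difference: 18 - 9 = 9 hours
Minute difference: 39 - 51 = -12 minutes
Total minutes: 528
Complete hours: 528 / 60 = 8 (remainder 48)

8


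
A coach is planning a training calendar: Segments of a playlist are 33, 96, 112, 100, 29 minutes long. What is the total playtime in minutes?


Durations: 33, 96, 112, 100, 29
Running sum: 33
+ 96 = 129
+ 112 = 241
+ 100 = 341
+ 29 = 370
Total duration: 370 minutes
That is 6 hours and 10 minutes

370


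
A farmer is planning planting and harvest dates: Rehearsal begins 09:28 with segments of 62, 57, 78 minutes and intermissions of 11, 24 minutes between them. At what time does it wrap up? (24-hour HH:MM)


Start: 09:28 = 568 min from midnight
  after task 1 (62 min): 10:30
  after break (11 min): 10:41
  after task 2 (57 min): 11:38
  after break (24 min): 12:02
  after task 3 (78 min): 13:20
Total elapsed: 232 minutes
End time: 13:20

13:20


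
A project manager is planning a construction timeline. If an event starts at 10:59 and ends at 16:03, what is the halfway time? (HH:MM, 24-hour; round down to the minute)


Start time: 10:59 = 659 minutes from midnight
End time: 16:03 = 963 minutes from midnight
Sum: 659 + 963 = 1622
Midpoint: 1622 / 2 = 811 minutes
Convert: 811 / 60 = 13 hours, 31 minutes
Result: 13:31

13:31


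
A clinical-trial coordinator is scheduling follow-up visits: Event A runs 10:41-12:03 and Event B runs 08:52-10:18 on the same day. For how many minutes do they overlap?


Interval A: [641, 723] minutes from midnight
Interval B: [532, 618] minutes from midnight
Overlap start = max(641, 532) = 641
Overlap end = min(723, 618) = 618
End <= start, so the intervals do not overlap: 0 minutes

0


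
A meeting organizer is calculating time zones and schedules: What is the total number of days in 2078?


Year: 2078
Check leap year rules:
Divisible by 4? No
2078 is not a leap year
Days: 365

365


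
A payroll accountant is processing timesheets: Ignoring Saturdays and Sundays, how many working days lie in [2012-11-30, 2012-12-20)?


Start: 2012-11-30 (Friday)
End (exclusive): 2012-12-20 (Thursday)
Total calendar days: 20
Full weeks: 20 // 7 = 2 -> 10 weekdays
Remaining 6 days starting on Friday:
  Fri(w), Sat(-), Sun(-), Mon(w), Tue(w), Wed(w) -> 4 weekdays
Total business days: 10 + 4 = 14

14


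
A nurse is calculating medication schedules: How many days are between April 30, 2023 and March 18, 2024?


Start date: 2023-04-30
End date: 2024-03-18
Apr 2023: +1 days
May 2023: +31 days
Jun 2023: +30 days
... (9 more months)
Total: 323 days

323


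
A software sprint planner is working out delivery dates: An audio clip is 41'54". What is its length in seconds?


Minutes: 41
Seconds: 54
Convert minutes to seconds: 41 x 60 = 2460
Add remaining seconds: 2460 + 54 = 2514

2514


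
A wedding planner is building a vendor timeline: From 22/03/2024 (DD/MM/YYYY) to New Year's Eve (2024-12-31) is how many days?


Start: March 22, 2024
End: December 31, 2024
Days left in March: 9
April: 30
May: 31
June: 30
July: 31
... plus remaining months
Sum of remaining months: 275
Total: 9 + 275 = 284

284


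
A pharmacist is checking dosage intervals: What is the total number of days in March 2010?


Month: March
Year: 2010
March is a 31-day month
Total: 31 days

31


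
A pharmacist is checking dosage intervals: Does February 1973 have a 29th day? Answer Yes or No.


Year: 1973
Divisible by 4? 1973 / 4 = 493.25 -> No
Not divisible by 4, so NOT a leap year

No


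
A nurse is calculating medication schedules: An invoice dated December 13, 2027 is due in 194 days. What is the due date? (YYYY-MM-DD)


Start: 2027-12-13
Adding 194 days
Days remaining in December: 18
After December: 176 days still to add
January 2028: 31 days, 145 remaining
February 2028: 29 days, 116 remaining
March 2028: 31 days, 85 remaining
April 2028: 30 days, 55 remaining
Result: 2028-06-24

2028-06-24


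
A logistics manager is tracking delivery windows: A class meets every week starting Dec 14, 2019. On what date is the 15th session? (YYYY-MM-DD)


First occurrence: 2019-12-14 (occurrence 1)
Each occurrence is 7 days after the previous.
Occurrence 15 is 14 weeks after the first.
14 weeks = 98 days
2019-12-14 + 98 days = 2020-03-21

2020-03-21


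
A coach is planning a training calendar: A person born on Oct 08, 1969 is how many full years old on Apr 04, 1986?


Birth: 1969-10-08
Reference: 1986-04-04
Year difference: 1986 - 1969 = 17
Has birthday (10-08) occurred by 04-04? No
Birthday not yet reached this year -> subtract 1
Age in full years: 16

16


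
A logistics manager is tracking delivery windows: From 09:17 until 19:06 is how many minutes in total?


Start time: 09:17 = 557 minutes from midnight
End time: 19:06 = 1146 minutes from midnight
Difference: 1146 - 557 = 589 minutes
That is 9 hours and 49 minutes

589


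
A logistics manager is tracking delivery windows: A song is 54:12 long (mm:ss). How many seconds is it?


Minutes: 54
Extra seconds: 12
Seconds per minute: 60
Minutes to seconds: 54 x 60 = 3240
Total: 3240 + 12 = 3252

3252


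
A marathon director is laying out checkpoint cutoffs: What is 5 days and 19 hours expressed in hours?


Days: 5
Extra hours: 19
Hours per day: 24
Days to hours: 5 x 24 = 120
Total: 120 + 19 = 139

139


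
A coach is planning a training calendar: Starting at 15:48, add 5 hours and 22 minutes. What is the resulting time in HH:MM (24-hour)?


Start time: 15:48
Adding: 5 hours 22 minutes
Minutes: 48 + 22 = 70
Minute overflow: 70 >= 60, so carry 1 hour, minutes = 10
Hours: 15 + 5 + 1 = 21
Result: 21:10

21:10


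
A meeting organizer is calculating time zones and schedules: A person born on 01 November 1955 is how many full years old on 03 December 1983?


Birth: 1955-11-01
Reference: 1983-12-03
Year difference: 1983 - 1955 = 28
Has birthday (11-01) occurred by 12-03? Yes
Age in full years: 28

28


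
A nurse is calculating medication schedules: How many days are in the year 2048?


Year: 2048
Check leap year rules:
Divisible by 4? Yes
Divisible by 100? No
2048 is a leap year
Days: 366

366


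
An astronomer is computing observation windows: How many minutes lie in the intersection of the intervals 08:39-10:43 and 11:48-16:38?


Interval A: [519, 643] minutes from midnight
Interval B: [708, 998] minutes from midnight
Overlap start = max(519, 708) = 708
Overlap end = min(643, 998) = 643
End <= start, so the intervals do not overlap: 0 minutes

0


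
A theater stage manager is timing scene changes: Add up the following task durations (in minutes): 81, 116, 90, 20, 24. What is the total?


Durations: 81, 116, 90, 20, 24
Running sum: 81
+ 116 = 197
+ 90 = 287
+ 20 = 307
+ 24 = 331
Total duration: 331 minutes
That is 5 hours and 31 minutes

331


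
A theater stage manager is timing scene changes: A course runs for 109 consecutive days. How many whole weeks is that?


Total days: 109
Days per week: 7
Division: 109 / 7 = 15 remainder 4
Complete weeks: 15
Remaining days: 4

15


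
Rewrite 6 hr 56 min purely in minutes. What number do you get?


Hours: 6
Extra minutes: 56
Minutes per hour: 60
Hours to minutes: 6 x 60 = 360
Total: 360 + 56 = 416

416


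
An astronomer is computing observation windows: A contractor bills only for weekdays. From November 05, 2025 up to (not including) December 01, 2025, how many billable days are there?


Start: 2025-11-05 (Wednesday)
End (exclusive): 2025-12-01 (Monday)
Total calendar days: 26
Full weeks: 26 // 7 = 3 -> 15 weekdays
Remaining 5 days starting on Wednesday:
  Wed(w), Thu(w), Fri(w), Sat(-), Sun(-) -> 3 weekdays
Total business days: 15 + 3 = 18

18


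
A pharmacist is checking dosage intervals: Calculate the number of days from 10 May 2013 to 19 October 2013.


Start date: 2013-05-10
End date: 2013-10-19
May 2013: +22 days
Jun 2013: +30 days
Jul 2013: +31 days
... (3 more months)
Total: 162 days

162


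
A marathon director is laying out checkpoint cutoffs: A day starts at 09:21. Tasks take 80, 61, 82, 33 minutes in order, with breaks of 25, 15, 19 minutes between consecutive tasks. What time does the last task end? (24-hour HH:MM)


Start: 09:21 = 561 min from midnight
  after task 1 (80 min): 10:41
  after break (25 min): 11:06
  after task 2 (61 min): 12:07
  after break (15 min): 12:22
  after task 3 (82 min): 13:44
  after break (19 min): 14:03
  after task 4 (33 min): 14:36
Total elapsed: 315 minutes
End time: 14:36

14:36


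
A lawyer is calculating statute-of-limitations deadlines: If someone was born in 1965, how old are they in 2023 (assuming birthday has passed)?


Birth year: 1965
Current year: 2023
Age = current year - birth year
Age = 2023 - 1965 = 58

58
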